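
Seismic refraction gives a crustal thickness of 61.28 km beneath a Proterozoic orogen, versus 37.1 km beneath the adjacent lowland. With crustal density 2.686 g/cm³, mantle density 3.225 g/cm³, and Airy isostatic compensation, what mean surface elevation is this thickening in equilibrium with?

4.04 km

Excess crust Δ = 61.28 km − 37.1 km = 24.18 km, split between elevation h and root r with h + r = Δ.
Airy balance ρ_c h = (ρ_m − ρ_c) r gives r = h ρ_c/(ρ_m − ρ_c), so h (1 + ρ_c/(ρ_m − ρ_c)) = Δ, i.e. h = Δ (ρ_m − ρ_c)/ρ_m.
h = 24.18 km × 0.539/3.225 = 4.04 km.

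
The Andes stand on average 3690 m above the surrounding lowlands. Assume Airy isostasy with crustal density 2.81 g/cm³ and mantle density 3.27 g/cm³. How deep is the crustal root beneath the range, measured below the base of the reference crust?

22500 m

Balancing pressure at the compensation depth: the weight of the topography is balanced by the buoyancy of the root, ρ_c h = (ρ_m − ρ_c) r.
r = h · ρ_c / (ρ_m − ρ_c) = 3690 m × 2.81 / (3.27 − 2.81) = 22500 m.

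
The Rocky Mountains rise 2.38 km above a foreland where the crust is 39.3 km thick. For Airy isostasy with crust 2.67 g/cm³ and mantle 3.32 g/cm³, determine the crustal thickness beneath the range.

Root depth r = h ρ_c / (ρ_m − ρ_c) = 2.38 km × 2.67 / 0.65 = 9.776 km.
Total thickness = T + h + r = 39.3 km + 2.38 km + 9.776 km = 51.5 km.

51.5 km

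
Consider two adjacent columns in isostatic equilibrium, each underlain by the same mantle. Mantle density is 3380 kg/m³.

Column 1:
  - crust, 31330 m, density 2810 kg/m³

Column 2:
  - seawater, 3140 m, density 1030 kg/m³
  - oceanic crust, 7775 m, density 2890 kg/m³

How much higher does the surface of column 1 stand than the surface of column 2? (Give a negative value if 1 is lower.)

1970 m

For any compensation level in the mantle, the mantle terms cancel and isostasy reduces to e = (Σt_1 − Σt_2) − (Σ(ρt)_1 − Σ(ρt)_2) / ρ_m.
Σt_1 = 31330 m; Σt_2 = 10915 m; Σ(ρt)_1 = 88037300; Σ(ρt)_2 = 25703950 (in m·kg/m³).
e = (31330 − 10915) − (88037300 − 25703950) / 3380 = 1970 m.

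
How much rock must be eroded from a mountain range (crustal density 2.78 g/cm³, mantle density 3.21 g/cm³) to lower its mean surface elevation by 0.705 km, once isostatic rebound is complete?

Net drop Δ = e − u = e − e ρ_c/ρ_m = e (ρ_m − ρ_c)/ρ_m.
e = Δ ρ_m/(ρ_m − ρ_c) = 0.705 km × 3.21/0.43 = 5.26 km.

5.26 km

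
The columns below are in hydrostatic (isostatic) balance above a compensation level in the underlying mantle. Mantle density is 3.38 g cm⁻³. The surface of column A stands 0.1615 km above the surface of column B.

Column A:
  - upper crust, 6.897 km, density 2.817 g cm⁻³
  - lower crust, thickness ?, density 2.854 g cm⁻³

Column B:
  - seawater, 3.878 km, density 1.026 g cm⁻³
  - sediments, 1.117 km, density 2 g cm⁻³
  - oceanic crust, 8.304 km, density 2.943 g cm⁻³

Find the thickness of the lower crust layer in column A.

Take the compensation level at the base of the deeper column (depth z_c below the surface of column A) and equate Σ ρ_i t_i down to z_c; mantle fills any gap and the z_c terms cancel.
Column A: 6.897×2.817 + x×2.854 + (z_c − 6.897 − x)×3.38
Column B: 0.1615×0 + 3.878×1.026 + 1.117×2 + 8.304×2.943 + (z_c − 0.1615 − 13.299)×3.38
The z_c×3.38 term appears on both sides and cancels. Collect the known terms of each column as K = Σ(ρt)_known − 3.38 × (depth of known layers): K_A = 19.428849 − 3.38×6.897 = −3.883011; K_B = 30.6515 − 3.38×(0.1615 + 13.299) = −14.84499.
Balance: K_A − x×(3.38 − 2.854) = K_B, so x = (K_A − K_B)/(3.38 − 2.854) = 10.962/0.526 = 20.8 km.

20.8 km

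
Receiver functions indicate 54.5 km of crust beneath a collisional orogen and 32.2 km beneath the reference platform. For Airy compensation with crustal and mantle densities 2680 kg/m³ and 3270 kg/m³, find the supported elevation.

4.02 km

Excess crust Δ = 54.5 km − 32.2 km = 22.3 km, split between elevation h and root r with h + r = Δ.
Airy balance ρ_c h = (ρ_m − ρ_c) r gives r = h ρ_c/(ρ_m − ρ_c), so h (1 + ρ_c/(ρ_m − ρ_c)) = Δ, i.e. h = Δ (ρ_m − ρ_c)/ρ_m.
h = 22.3 km × 590/3270 = 4.02 km.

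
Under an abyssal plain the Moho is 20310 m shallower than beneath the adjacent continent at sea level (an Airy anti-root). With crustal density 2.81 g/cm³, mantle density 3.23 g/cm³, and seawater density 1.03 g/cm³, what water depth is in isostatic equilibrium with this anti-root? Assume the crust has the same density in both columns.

4790 m

Replacing a thickness d of crust by seawater at the top must be balanced by replacing crust with mantle at the base: d (ρ_c − ρ_w) = a (ρ_m − ρ_c).
d = a (ρ_m − ρ_c)/(ρ_c − ρ_w) = 20310 m × 0.42/1.78 = 4790 m.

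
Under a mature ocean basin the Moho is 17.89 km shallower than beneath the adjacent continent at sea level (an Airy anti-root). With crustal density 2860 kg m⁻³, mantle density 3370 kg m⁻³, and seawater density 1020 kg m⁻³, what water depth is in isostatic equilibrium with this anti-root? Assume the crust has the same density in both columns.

4.96 km

Replacing a thickness d of crust by seawater at the top must be balanced by replacing crust with mantle at the base: d (ρ_c − ρ_w) = a (ρ_m − ρ_c).
d = a (ρ_m − ρ_c)/(ρ_c − ρ_w) = 17.89 km × 510/1840 = 4.96 km.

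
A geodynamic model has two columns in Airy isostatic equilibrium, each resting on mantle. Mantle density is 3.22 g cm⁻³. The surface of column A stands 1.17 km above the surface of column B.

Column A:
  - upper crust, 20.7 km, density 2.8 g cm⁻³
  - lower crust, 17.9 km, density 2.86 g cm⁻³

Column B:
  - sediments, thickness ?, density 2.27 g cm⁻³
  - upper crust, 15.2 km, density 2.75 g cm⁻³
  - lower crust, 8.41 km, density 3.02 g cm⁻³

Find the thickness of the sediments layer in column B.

2.68 km

Take the compensation level at the base of the deeper column (depth z_c below the surface of column A) and equate Σ ρ_i t_i down to z_c; mantle fills any gap and the z_c terms cancel.
Column A: 20.7×2.8 + 17.9×2.86 + (z_c − 38.6)×3.22
Column B: 1.17×0 + x×2.27 + 15.2×2.75 + 8.41×3.02 + (z_c − 1.17 − 23.61 − x)×3.22
The z_c×3.22 term appears on both sides and cancels. Collect the known terms of each column as K = Σ(ρt)_known − 3.22 × (depth of known layers): K_A = 109.154 − 3.22×38.6 = −15.138; K_B = 67.1982 − 3.22×(1.17 + 23.61) = −12.5934.
Balance: K_A = K_B − x×(3.22 − 2.27), so x = (K_B − K_A)/(3.22 − 2.27) = 2.5446/0.95 = 2.68 km.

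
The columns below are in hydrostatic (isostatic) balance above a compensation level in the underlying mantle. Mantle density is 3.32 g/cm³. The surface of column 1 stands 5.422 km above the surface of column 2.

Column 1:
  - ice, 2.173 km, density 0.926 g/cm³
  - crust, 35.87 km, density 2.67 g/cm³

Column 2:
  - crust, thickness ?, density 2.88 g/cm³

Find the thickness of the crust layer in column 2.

Take the compensation level at the base of the deeper column (depth z_c below the surface of column 1) and equate Σ ρ_i t_i down to z_c; mantle fills any gap and the z_c terms cancel.
Column 1: 2.173×0.926 + 35.87×2.67 + (z_c − 38.043)×3.32
Column 2: 5.422×0 + x×2.88 + (z_c − 5.422 − 0 − x)×3.32
The z_c×3.32 term appears on both sides and cancels. Collect the known terms of each column as K = Σ(ρt)_known − 3.32 × (depth of known layers): K_1 = 97.785098 − 3.32×38.043 = −28.517662; K_2 = 0 − 3.32×(5.422 + 0) = −18.00104.
Balance: K_1 = K_2 − x×(3.32 − 2.88), so x = (K_2 − K_1)/(3.32 − 2.88) = 10.5166/0.44 = 23.9 km.

23.9 km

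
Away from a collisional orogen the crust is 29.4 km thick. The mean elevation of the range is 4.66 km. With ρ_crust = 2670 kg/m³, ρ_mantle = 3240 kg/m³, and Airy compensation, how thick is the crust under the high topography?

Root depth r = h ρ_c / (ρ_m − ρ_c) = 4.66 km × 2670 / 570 = 21.83 km.
Total thickness = T + h + r = 29.4 km + 4.66 km + 21.83 km = 55.9 km.

55.9 km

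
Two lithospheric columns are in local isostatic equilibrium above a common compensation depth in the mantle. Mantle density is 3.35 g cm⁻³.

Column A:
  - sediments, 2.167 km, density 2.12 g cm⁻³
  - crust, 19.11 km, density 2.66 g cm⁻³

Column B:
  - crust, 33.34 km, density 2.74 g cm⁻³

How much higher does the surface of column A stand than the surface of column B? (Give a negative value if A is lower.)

−1.34 km

For any compensation level in the mantle, the mantle terms cancel and isostasy reduces to e = (Σt_A − Σt_B) − (Σ(ρt)_A − Σ(ρt)_B) / ρ_m.
Σt_A = 21.277 km; Σt_B = 33.34 km; Σ(ρt)_A = 55.42664; Σ(ρt)_B = 91.3516 (in km·g cm⁻³).
e = (21.277 − 33.34) − (55.42664 − 91.3516) / 3.35 = −1.34 km.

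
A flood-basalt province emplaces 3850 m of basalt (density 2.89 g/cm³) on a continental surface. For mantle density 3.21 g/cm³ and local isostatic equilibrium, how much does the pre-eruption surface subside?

3470 m

Subaerial loading: s = t ρ_load / ρ_m.
s = 3850 m × 2.89/3.21 = 3470 m.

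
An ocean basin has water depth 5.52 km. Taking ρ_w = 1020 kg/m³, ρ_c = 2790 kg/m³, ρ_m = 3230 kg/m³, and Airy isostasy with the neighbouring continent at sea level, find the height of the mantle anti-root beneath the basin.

Balancing pressure at the compensation depth: replacing crust with seawater at the top is compensated by replacing crust with mantle at the base: d (ρ_c − ρ_w) = a (ρ_m − ρ_c).
a = d (ρ_c − ρ_w)/(ρ_m − ρ_c) = 5.52 km × 1770/440 = 22.2 km.

22.2 km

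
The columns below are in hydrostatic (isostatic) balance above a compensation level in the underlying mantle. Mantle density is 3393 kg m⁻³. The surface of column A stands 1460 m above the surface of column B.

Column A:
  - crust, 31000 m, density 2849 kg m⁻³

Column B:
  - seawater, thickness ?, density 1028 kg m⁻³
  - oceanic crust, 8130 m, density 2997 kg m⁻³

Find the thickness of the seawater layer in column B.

Take the compensation level at the base of the deeper column (depth z_c below the surface of column A) and equate Σ ρ_i t_i down to z_c; mantle fills any gap and the z_c terms cancel.
Column A: 31000×2849 + (z_c − 31000)×3393
Column B: 1460×0 + x×1028 + 8130×2997 + (z_c − 1460 − 8130 − x)×3393
The z_c×3393 term appears on both sides and cancels. Collect the known terms of each column as K = Σ(ρt)_known − 3393 × (depth of known layers): K_A = 88319000 − 3393×31000 = −16864000; K_B = 24365610 − 3393×(1460 + 8130) = −8173260.
Balance: K_A = K_B − x×(3393 − 1028), so x = (K_B − K_A)/(3393 − 1028) = 8690740/2365 = 3670 m.

3670 m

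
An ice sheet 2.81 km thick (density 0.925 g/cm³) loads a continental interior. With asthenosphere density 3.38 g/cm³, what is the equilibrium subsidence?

0.769 km

For local isostatic compensation: the ice load ρ_ice t is balanced by mantle displaced below, ρ_m s.
s = t ρ_ice / ρ_m = 2.81 km × 0.925/3.38 = 0.769 km.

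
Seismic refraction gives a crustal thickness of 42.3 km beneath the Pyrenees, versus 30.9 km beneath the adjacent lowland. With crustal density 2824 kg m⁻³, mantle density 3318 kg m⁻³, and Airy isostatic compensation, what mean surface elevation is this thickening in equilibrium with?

Excess crust Δ = 42.3 km − 30.9 km = 11.4 km, split between elevation h and root r with h + r = Δ.
Airy balance ρ_c h = (ρ_m − ρ_c) r gives r = h ρ_c/(ρ_m − ρ_c), so h (1 + ρ_c/(ρ_m − ρ_c)) = Δ, i.e. h = Δ (ρ_m − ρ_c)/ρ_m.
h = 11.4 km × 494/3318 = 1.7 km.

1.7 km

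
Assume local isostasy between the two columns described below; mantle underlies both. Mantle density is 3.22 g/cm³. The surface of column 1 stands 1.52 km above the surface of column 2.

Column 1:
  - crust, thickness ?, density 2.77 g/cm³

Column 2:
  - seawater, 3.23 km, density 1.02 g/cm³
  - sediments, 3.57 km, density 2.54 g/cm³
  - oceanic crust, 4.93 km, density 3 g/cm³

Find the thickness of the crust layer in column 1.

Take the compensation level at the base of the deeper column (depth z_c below the surface of column 1) and equate Σ ρ_i t_i down to z_c; mantle fills any gap and the z_c terms cancel.
Column 1: x×2.77 + (z_c − 0 − x)×3.22
Column 2: 1.52×0 + 3.23×1.02 + 3.57×2.54 + 4.93×3 + (z_c − 1.52 − 11.73)×3.22
The z_c×3.22 term appears on both sides and cancels. Collect the known terms of each column as K = Σ(ρt)_known − 3.22 × (depth of known layers): K_1 = 0 − 3.22×0 = 0; K_2 = 27.1524 − 3.22×(1.52 + 11.73) = −15.5126.
Balance: K_1 − x×(3.22 − 2.77) = K_2, so x = (K_1 − K_2)/(3.22 − 2.77) = 15.5126/0.45 = 34.5 km.

34.5 km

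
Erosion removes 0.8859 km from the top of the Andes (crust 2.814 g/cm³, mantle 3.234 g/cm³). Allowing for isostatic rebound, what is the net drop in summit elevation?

0.115 km

Rebound u = e ρ_c/ρ_m = 0.8859 km × 2.814/3.234 = 0.7708 km.
Net surface drop = e − u = 0.8859 km − 0.7708 km = e (ρ_m − ρ_c)/ρ_m = 0.115 km.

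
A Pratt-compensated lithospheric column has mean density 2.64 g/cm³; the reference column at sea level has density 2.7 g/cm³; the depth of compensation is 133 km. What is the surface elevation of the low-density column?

ρ_ref D = ρ (D + h) → h = D (ρ_ref − ρ)/ρ.
h = 133 km × (2.7 − 2.64)/2.64 = 3.02 km.

3.02 km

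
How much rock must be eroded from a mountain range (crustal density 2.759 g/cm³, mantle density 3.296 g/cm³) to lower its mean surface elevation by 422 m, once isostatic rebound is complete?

Net drop Δ = e − u = e − e ρ_c/ρ_m = e (ρ_m − ρ_c)/ρ_m.
e = Δ ρ_m/(ρ_m − ρ_c) = 422 m × 3.296/0.537 = 2590 m.

2590 m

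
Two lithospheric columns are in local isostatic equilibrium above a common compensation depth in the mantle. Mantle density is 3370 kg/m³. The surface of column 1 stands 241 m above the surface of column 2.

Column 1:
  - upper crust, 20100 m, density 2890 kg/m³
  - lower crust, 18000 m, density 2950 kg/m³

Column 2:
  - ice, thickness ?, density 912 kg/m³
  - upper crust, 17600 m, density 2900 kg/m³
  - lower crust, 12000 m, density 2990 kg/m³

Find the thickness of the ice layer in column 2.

Take the compensation level at the base of the deeper column (depth z_c below the surface of column 1) and equate Σ ρ_i t_i down to z_c; mantle fills any gap and the z_c terms cancel.
Column 1: 20100×2890 + 18000×2950 + (z_c − 38100)×3370
Column 2: 241×0 + x×912 + 17600×2900 + 12000×2990 + (z_c − 241 − 29600 − x)×3370
The z_c×3370 term appears on both sides and cancels. Collect the known terms of each column as K = Σ(ρt)_known − 3370 × (depth of known layers): K_1 = 111189000 − 3370×38100 = −17208000; K_2 = 86920000 − 3370×(241 + 29600) = −13644170.
Balance: K_1 = K_2 − x×(3370 − 912), so x = (K_2 − K_1)/(3370 − 912) = 3563830/2458 = 1450 m.

1450 m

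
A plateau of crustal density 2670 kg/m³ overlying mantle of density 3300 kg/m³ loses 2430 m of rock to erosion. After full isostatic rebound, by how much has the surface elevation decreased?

Rebound u = e ρ_c/ρ_m = 2430 m × 2670/3300 = 1966 m.
Net surface drop = e − u = 2430 m − 1966 m = e (ρ_m − ρ_c)/ρ_m = 464 m.

464 m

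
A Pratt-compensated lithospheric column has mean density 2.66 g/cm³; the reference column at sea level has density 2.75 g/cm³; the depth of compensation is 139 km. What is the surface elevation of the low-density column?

ρ_ref D = ρ (D + h) → h = D (ρ_ref − ρ)/ρ.
h = 139 km × (2.75 − 2.66)/2.66 = 4.7 km.

4.7 km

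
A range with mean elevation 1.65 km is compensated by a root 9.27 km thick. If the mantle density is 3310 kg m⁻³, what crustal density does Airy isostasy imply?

2810 kg m⁻³

ρ_c h = (ρ_m − ρ_c) r → ρ_c (h + r) = ρ_m r → ρ_c = ρ_m r / (h + r).
ρ_c = 3310 × 9.27 km / (1.65 km + 9.27 km) = 2810 kg m⁻³.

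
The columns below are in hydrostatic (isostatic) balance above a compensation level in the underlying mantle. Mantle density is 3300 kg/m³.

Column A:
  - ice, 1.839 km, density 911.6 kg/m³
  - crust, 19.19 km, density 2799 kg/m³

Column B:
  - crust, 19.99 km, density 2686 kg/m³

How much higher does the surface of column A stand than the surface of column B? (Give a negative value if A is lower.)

0.525 km

For any compensation level in the mantle, the mantle terms cancel and isostasy reduces to e = (Σt_A − Σt_B) − (Σ(ρt)_A − Σ(ρt)_B) / ρ_m.
Σt_A = 21.029 km; Σt_B = 19.99 km; Σ(ρt)_A = 55389.2424; Σ(ρt)_B = 53693.14 (in km·kg/m³).
e = (21.029 − 19.99) − (55389.2424 − 53693.14) / 3300 = 0.525 km.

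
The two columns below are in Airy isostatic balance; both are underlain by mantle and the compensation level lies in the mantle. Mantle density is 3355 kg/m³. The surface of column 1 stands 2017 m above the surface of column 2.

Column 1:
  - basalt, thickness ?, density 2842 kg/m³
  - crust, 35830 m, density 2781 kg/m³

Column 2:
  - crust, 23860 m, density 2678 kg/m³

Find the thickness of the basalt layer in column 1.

Take the compensation level at the base of the deeper column (depth z_c below the surface of column 1) and equate Σ ρ_i t_i down to z_c; mantle fills any gap and the z_c terms cancel.
Column 1: x×2842 + 35830×2781 + (z_c − 35830 − x)×3355
Column 2: 2017×0 + 23860×2678 + (z_c − 2017 − 23860)×3355
The z_c×3355 term appears on both sides and cancels. Collect the known terms of each column as K = Σ(ρt)_known − 3355 × (depth of known layers): K_1 = 99643230 − 3355×35830 = −20566420; K_2 = 63897080 − 3355×(2017 + 23860) = −22920255.
Balance: K_1 − x×(3355 − 2842) = K_2, so x = (K_1 − K_2)/(3355 − 2842) = 2353840/513 = 4590 m.

4590 m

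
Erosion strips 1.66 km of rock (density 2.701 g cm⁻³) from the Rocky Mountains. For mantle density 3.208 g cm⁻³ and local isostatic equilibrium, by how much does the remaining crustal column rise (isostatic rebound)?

Unloading: uplift u = e ρ_c/ρ_m = 1.66 km × 2.701/3.208 = 1.4 km.

1.4 km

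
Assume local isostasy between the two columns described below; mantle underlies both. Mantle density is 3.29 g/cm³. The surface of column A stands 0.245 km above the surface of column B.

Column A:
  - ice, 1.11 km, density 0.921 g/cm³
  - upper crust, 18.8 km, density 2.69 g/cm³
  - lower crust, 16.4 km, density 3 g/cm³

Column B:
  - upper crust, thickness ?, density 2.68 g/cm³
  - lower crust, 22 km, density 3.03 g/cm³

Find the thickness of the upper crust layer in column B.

Take the compensation level at the base of the deeper column (depth z_c below the surface of column A) and equate Σ ρ_i t_i down to z_c; mantle fills any gap and the z_c terms cancel.
Column A: 1.11×0.921 + 18.8×2.69 + 16.4×3 + (z_c − 36.31)×3.29
Column B: 0.245×0 + x×2.68 + 22×3.03 + (z_c − 0.245 − 22 − x)×3.29
The z_c×3.29 term appears on both sides and cancels. Collect the known terms of each column as K = Σ(ρt)_known − 3.29 × (depth of known layers): K_A = 100.79431 − 3.29×36.31 = −18.66559; K_B = 66.66 − 3.29×(0.245 + 22) = −6.52605.
Balance: K_A = K_B − x×(3.29 − 2.68), so x = (K_B − K_A)/(3.29 − 2.68) = 12.1395/0.61 = 19.9 km.

19.9 km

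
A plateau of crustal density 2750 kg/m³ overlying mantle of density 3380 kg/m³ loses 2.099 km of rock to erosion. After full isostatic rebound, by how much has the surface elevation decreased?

0.391 km

Rebound u = e ρ_c/ρ_m = 2.099 km × 2750/3380 = 1.708 km.
Net surface drop = e − u = 2.099 km − 1.708 km = e (ρ_m − ρ_c)/ρ_m = 0.391 km.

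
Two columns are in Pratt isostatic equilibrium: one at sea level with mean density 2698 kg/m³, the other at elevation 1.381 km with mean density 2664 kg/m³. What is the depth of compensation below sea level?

108 km

ρ_ref D = ρ (D + h) → D (ρ_ref − ρ) = ρ h.
D = ρ h/(ρ_ref − ρ) = 2664 × 1.381 km/(2698 − 2664) = 108 km.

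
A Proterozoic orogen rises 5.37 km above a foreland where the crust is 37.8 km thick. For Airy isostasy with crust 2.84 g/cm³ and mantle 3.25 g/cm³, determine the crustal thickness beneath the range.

Root depth r = h ρ_c / (ρ_m − ρ_c) = 5.37 km × 2.84 / 0.41 = 37.2 km.
Total thickness = T + h + r = 37.8 km + 5.37 km + 37.2 km = 80.4 km.

80.4 km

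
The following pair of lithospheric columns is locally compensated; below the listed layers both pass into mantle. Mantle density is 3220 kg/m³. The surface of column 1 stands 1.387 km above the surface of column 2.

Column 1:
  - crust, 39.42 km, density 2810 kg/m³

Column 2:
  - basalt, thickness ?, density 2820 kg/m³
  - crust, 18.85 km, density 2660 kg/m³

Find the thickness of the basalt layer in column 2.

2.85 km

Take the compensation level at the base of the deeper column (depth z_c below the surface of column 1) and equate Σ ρ_i t_i down to z_c; mantle fills any gap and the z_c terms cancel.
Column 1: 39.42×2810 + (z_c − 39.42)×3220
Column 2: 1.387×0 + x×2820 + 18.85×2660 + (z_c − 1.387 − 18.85 − x)×3220
The z_c×3220 term appears on both sides and cancels. Collect the known terms of each column as K = Σ(ρt)_known − 3220 × (depth of known layers): K_1 = 110770.2 − 3220×39.42 = −16162.2; K_2 = 50141 − 3220×(1.387 + 18.85) = −15022.14.
Balance: K_1 = K_2 − x×(3220 − 2820), so x = (K_2 − K_1)/(3220 − 2820) = 1140.06/400 = 2.85 km.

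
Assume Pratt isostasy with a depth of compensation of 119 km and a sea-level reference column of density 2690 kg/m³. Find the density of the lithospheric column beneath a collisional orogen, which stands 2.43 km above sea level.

2640 kg/m³

Pratt balance: ρ_ref D = ρ (D + h).
ρ = ρ_ref D/(D + h) = 2690 × 119 km/(119 km + 2.43 km) = 2640 kg/m³.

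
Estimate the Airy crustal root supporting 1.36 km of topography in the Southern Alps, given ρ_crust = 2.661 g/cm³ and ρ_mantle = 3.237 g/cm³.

6.28 km

Balancing pressure at the compensation depth: the weight of the topography is balanced by the buoyancy of the root, ρ_c h = (ρ_m − ρ_c) r.
r = h · ρ_c / (ρ_m − ρ_c) = 1.36 km × 2.661 / (3.237 − 2.661) = 6.28 km.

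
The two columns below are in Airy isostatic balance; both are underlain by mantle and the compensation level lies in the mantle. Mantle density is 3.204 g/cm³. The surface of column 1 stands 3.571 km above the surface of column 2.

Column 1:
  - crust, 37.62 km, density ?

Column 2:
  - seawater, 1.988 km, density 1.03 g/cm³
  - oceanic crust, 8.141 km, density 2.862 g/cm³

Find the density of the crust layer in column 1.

2.71 g/cm³

Take the compensation level at the base of the deeper column (depth z_c below the surface of column 1) and equate Σ ρ_i t_i down to z_c; mantle fills any gap and the z_c terms cancel.
Column 1: 37.62×ρ + (z_c − 37.62)×3.204
Column 2: 3.571×0 + 1.988×1.03 + 8.141×2.862 + (z_c − 3.571 − 10.129)×3.204
The z_c×3.204 term appears on both sides and cancels. Collect the known terms of each column as K = Σ(ρt)_known − 3.204 × (depth of known layers): K_1 = 0 − 3.204×37.62 = −120.53448; K_2 = 25.347182 − 3.204×(3.571 + 10.129) = −18.547618.
Balance: K_1 + 37.62×ρ = K_2, so ρ = (K_2 − K_1)/37.62 = 101.987/37.62 = 2.71 g/cm³.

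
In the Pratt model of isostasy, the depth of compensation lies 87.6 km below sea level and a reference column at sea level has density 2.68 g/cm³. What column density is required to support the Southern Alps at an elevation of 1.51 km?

Pratt balance: ρ_ref D = ρ (D + h).
ρ = ρ_ref D/(D + h) = 2.68 × 87.6 km/(87.6 km + 1.51 km) = 2.63 g/cm³.

2.63 g/cm³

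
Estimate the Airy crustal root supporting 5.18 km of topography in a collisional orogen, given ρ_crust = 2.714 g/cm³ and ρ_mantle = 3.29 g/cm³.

In Airy isostatic equilibrium: the weight of the topography is balanced by the buoyancy of the root, ρ_c h = (ρ_m − ρ_c) r.
r = h · ρ_c / (ρ_m − ρ_c) = 5.18 km × 2.714 / (3.29 − 2.714) = 24.4 km.

24.4 km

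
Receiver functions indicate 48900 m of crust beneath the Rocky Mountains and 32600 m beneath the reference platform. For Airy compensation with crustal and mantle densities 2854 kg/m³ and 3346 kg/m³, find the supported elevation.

Excess crust Δ = 48900 m − 32600 m = 16300 m, split between elevation h and root r with h + r = Δ.
Airy balance ρ_c h = (ρ_m − ρ_c) r gives r = h ρ_c/(ρ_m − ρ_c), so h (1 + ρ_c/(ρ_m − ρ_c)) = Δ, i.e. h = Δ (ρ_m − ρ_c)/ρ_m.
h = 16300 m × 492/3346 = 2400 m.

2400 m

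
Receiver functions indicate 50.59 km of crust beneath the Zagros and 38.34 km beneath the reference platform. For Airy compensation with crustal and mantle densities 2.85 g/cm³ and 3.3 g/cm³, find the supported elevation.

1.67 km

Excess crust Δ = 50.59 km − 38.34 km = 12.25 km, split between elevation h and root r with h + r = Δ.
Airy balance ρ_c h = (ρ_m − ρ_c) r gives r = h ρ_c/(ρ_m − ρ_c), so h (1 + ρ_c/(ρ_m − ρ_c)) = Δ, i.e. h = Δ (ρ_m − ρ_c)/ρ_m.
h = 12.25 km × 0.45/3.3 = 1.67 km.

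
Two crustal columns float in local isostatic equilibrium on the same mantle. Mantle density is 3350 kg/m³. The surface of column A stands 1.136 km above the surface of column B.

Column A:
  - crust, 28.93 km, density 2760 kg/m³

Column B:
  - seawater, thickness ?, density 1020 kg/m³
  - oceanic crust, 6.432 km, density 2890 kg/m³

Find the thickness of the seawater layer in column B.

4.42 km

Take the compensation level at the base of the deeper column (depth z_c below the surface of column A) and equate Σ ρ_i t_i down to z_c; mantle fills any gap and the z_c terms cancel.
Column A: 28.93×2760 + (z_c − 28.93)×3350
Column B: 1.136×0 + x×1020 + 6.432×2890 + (z_c − 1.136 − 6.432 − x)×3350
The z_c×3350 term appears on both sides and cancels. Collect the known terms of each column as K = Σ(ρt)_known − 3350 × (depth of known layers): K_A = 79846.8 − 3350×28.93 = −17068.7; K_B = 18588.48 − 3350×(1.136 + 6.432) = −6764.32.
Balance: K_A = K_B − x×(3350 − 1020), so x = (K_B − K_A)/(3350 − 1020) = 10304.4/2330 = 4.42 km.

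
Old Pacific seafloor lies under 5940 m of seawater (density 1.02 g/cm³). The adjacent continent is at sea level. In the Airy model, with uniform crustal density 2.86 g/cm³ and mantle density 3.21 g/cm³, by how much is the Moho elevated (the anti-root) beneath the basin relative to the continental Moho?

31200 m

Equating mass per unit area of the two columns: replacing crust with seawater at the top is compensated by replacing crust with mantle at the base: d (ρ_c − ρ_w) = a (ρ_m − ρ_c).
a = d (ρ_c − ρ_w)/(ρ_m − ρ_c) = 5940 m × 1.84/0.35 = 31200 m.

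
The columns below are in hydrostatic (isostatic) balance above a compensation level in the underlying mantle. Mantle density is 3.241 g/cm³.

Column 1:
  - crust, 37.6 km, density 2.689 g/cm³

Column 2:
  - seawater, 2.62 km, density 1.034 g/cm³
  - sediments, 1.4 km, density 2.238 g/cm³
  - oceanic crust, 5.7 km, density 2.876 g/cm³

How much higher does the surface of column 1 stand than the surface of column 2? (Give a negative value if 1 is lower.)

3.54 km

For any compensation level in the mantle, the mantle terms cancel and isostasy reduces to e = (Σt_1 − Σt_2) − (Σ(ρt)_1 − Σ(ρt)_2) / ρ_m.
Σt_1 = 37.6 km; Σt_2 = 9.72 km; Σ(ρt)_1 = 101.1064; Σ(ρt)_2 = 22.23548 (in km·g/cm³).
e = (37.6 − 9.72) − (101.1064 − 22.23548) / 3.241 = 3.54 km.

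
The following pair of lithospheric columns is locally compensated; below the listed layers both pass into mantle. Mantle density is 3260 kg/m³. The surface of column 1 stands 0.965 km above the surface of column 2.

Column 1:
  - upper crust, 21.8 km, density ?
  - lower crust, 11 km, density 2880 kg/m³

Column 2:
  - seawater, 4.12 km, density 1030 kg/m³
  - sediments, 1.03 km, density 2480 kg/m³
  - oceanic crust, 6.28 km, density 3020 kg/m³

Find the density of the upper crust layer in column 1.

2780 kg/m³

Take the compensation level at the base of the deeper column (depth z_c below the surface of column 1) and equate Σ ρ_i t_i down to z_c; mantle fills any gap and the z_c terms cancel.
Column 1: 21.8×ρ + 11×2880 + (z_c − 32.8)×3260
Column 2: 0.965×0 + 4.12×1030 + 1.03×2480 + 6.28×3020 + (z_c − 0.965 − 11.43)×3260
The z_c×3260 term appears on both sides and cancels. Collect the known terms of each column as K = Σ(ρt)_known − 3260 × (depth of known layers): K_1 = 31680 − 3260×32.8 = −75248; K_2 = 25763.6 − 3260×(0.965 + 11.43) = −14644.1.
Balance: K_1 + 21.8×ρ = K_2, so ρ = (K_2 − K_1)/21.8 = 60603.9/21.8 = 2780 kg/m³.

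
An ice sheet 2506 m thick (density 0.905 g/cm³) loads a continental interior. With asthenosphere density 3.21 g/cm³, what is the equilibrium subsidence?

Balancing pressure at the compensation depth: the ice load ρ_ice t is balanced by mantle displaced below, ρ_m s.
s = t ρ_ice / ρ_m = 2506 m × 0.905/3.21 = 707 m.

707 m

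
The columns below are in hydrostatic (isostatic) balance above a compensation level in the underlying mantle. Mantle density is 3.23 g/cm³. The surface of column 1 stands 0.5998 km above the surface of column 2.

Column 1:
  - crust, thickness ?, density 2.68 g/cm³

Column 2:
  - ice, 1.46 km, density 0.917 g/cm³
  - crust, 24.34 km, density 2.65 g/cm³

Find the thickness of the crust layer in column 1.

Take the compensation level at the base of the deeper column (depth z_c below the surface of column 1) and equate Σ ρ_i t_i down to z_c; mantle fills any gap and the z_c terms cancel.
Column 1: x×2.68 + (z_c − 0 − x)×3.23
Column 2: 0.5998×0 + 1.46×0.917 + 24.34×2.65 + (z_c − 0.5998 − 25.8)×3.23
The z_c×3.23 term appears on both sides and cancels. Collect the known terms of each column as K = Σ(ρt)_known − 3.23 × (depth of known layers): K_1 = 0 − 3.23×0 = 0; K_2 = 65.83982 − 3.23×(0.5998 + 25.8) = −19.431534.
Balance: K_1 − x×(3.23 − 2.68) = K_2, so x = (K_1 − K_2)/(3.23 − 2.68) = 19.4315/0.55 = 35.3 km.

35.3 km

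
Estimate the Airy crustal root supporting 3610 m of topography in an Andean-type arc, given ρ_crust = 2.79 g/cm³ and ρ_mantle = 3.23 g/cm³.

Balancing pressure at the compensation depth: the weight of the topography is balanced by the buoyancy of the root, ρ_c h = (ρ_m − ρ_c) r.
r = h · ρ_c / (ρ_m − ρ_c) = 3610 m × 2.79 / (3.23 − 2.79) = 22900 m.

22900 m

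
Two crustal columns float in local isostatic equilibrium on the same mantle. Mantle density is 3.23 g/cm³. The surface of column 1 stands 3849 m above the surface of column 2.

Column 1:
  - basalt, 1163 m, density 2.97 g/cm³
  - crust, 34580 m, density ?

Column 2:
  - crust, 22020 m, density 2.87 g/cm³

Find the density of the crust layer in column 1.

2.65 g/cm³

Take the compensation level at the base of the deeper column (depth z_c below the surface of column 1) and equate Σ ρ_i t_i down to z_c; mantle fills any gap and the z_c terms cancel.
Column 1: 1163×2.97 + 34580×ρ + (z_c − 35743)×3.23
Column 2: 3849×0 + 22020×2.87 + (z_c − 3849 − 22020)×3.23
The z_c×3.23 term appears on both sides and cancels. Collect the known terms of each column as K = Σ(ρt)_known − 3.23 × (depth of known layers): K_1 = 3454.11 − 3.23×35743 = −111995.78; K_2 = 63197.4 − 3.23×(3849 + 22020) = −20359.47.
Balance: K_1 + 34580×ρ = K_2, so ρ = (K_2 − K_1)/34580 = 91636.3/34580 = 2.65 g/cm³.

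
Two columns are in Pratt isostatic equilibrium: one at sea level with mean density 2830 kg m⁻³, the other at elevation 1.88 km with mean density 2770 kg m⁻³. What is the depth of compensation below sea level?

86.8 km

ρ_ref D = ρ (D + h) → D (ρ_ref − ρ) = ρ h.
D = ρ h/(ρ_ref − ρ) = 2770 × 1.88 km/(2830 − 2770) = 86.8 km.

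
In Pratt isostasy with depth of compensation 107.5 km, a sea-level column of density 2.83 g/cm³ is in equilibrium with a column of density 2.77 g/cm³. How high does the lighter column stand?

ρ_ref D = ρ (D + h) → h = D (ρ_ref − ρ)/ρ.
h = 107.5 km × (2.83 − 2.77)/2.77 = 2.33 km.

2.33 km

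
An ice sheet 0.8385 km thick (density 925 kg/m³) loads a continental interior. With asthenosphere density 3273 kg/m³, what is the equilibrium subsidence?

0.237 km

Balancing pressure at the compensation depth: the ice load ρ_ice t is balanced by mantle displaced below, ρ_m s.
s = t ρ_ice / ρ_m = 0.8385 km × 925/3273 = 0.237 km.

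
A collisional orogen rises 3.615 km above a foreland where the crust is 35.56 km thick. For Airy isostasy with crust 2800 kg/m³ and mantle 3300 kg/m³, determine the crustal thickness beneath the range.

59.4 km

Root depth r = h ρ_c / (ρ_m − ρ_c) = 3.615 km × 2800 / 500 = 20.24 km.
Total thickness = T + h + r = 35.56 km + 3.615 km + 20.24 km = 59.4 km.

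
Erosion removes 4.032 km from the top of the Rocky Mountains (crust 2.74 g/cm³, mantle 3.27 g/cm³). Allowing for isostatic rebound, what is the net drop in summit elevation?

0.654 km

Rebound u = e ρ_c/ρ_m = 4.032 km × 2.74/3.27 = 3.378 km.
Net surface drop = e − u = 4.032 km − 3.378 km = e (ρ_m − ρ_c)/ρ_m = 0.654 km.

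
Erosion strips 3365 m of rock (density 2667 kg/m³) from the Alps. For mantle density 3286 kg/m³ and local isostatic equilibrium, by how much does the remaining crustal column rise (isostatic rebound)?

2730 m

Unloading: uplift u = e ρ_c/ρ_m = 3365 m × 2667/3286 = 2730 m.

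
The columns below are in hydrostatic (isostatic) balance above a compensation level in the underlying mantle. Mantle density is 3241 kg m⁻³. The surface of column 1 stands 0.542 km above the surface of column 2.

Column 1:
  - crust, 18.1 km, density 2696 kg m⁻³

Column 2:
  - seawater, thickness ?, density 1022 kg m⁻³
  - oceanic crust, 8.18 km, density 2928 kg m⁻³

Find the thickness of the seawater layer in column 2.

2.5 km

Take the compensation level at the base of the deeper column (depth z_c below the surface of column 1) and equate Σ ρ_i t_i down to z_c; mantle fills any gap and the z_c terms cancel.
Column 1: 18.1×2696 + (z_c − 18.1)×3241
Column 2: 0.542×0 + x×1022 + 8.18×2928 + (z_c − 0.542 − 8.18 − x)×3241
The z_c×3241 term appears on both sides and cancels. Collect the known terms of each column as K = Σ(ρt)_known − 3241 × (depth of known layers): K_1 = 48797.6 − 3241×18.1 = −9864.5; K_2 = 23951.04 − 3241×(0.542 + 8.18) = −4316.962.
Balance: K_1 = K_2 − x×(3241 − 1022), so x = (K_2 − K_1)/(3241 − 1022) = 5547.54/2219 = 2.5 km.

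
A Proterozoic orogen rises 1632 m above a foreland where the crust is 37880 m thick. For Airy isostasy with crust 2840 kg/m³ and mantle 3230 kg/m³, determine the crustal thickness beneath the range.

51400 m

Root depth r = h ρ_c / (ρ_m − ρ_c) = 1632 m × 2840 / 390 = 11880 m.
Total thickness = T + h + r = 37880 m + 1632 m + 11880 m = 51400 m.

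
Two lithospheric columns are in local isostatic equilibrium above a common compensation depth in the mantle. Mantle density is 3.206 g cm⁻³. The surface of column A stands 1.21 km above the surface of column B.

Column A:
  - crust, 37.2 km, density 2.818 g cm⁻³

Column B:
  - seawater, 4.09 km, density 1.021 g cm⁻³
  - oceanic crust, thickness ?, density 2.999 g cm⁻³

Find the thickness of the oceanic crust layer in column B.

Take the compensation level at the base of the deeper column (depth z_c below the surface of column A) and equate Σ ρ_i t_i down to z_c; mantle fills any gap and the z_c terms cancel.
Column A: 37.2×2.818 + (z_c − 37.2)×3.206
Column B: 1.21×0 + 4.09×1.021 + x×2.999 + (z_c − 1.21 − 4.09 − x)×3.206
The z_c×3.206 term appears on both sides and cancels. Collect the known terms of each column as K = Σ(ρt)_known − 3.206 × (depth of known layers): K_A = 104.8296 − 3.206×37.2 = −14.4336; K_B = 4.17589 − 3.206×(1.21 + 4.09) = −12.81591.
Balance: K_A = K_B − x×(3.206 − 2.999), so x = (K_B − K_A)/(3.206 − 2.999) = 1.61769/0.207 = 7.81 km.

7.81 km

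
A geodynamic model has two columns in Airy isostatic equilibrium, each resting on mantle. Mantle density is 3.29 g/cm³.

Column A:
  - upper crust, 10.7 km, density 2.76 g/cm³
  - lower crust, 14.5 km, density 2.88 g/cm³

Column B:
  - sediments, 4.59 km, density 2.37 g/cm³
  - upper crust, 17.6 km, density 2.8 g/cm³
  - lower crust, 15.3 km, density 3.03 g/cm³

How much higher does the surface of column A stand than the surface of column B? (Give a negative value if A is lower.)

−1.58 km

For any compensation level in the mantle, the mantle terms cancel and isostasy reduces to e = (Σt_A − Σt_B) − (Σ(ρt)_A − Σ(ρt)_B) / ρ_m.
Σt_A = 25.2 km; Σt_B = 37.49 km; Σ(ρt)_A = 71.292; Σ(ρt)_B = 106.5173 (in km·g/cm³).
e = (25.2 − 37.49) − (71.292 − 106.5173) / 3.29 = −1.58 km.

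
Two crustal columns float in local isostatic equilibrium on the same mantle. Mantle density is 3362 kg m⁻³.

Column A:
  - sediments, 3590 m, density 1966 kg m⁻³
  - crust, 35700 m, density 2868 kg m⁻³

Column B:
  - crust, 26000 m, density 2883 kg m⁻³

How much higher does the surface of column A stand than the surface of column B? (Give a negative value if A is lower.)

3030 m

For any compensation level in the mantle, the mantle terms cancel and isostasy reduces to e = (Σt_A − Σt_B) − (Σ(ρt)_A − Σ(ρt)_B) / ρ_m.
Σt_A = 39290 m; Σt_B = 26000 m; Σ(ρt)_A = 109445540; Σ(ρt)_B = 74958000 (in m·kg m⁻³).
e = (39290 − 26000) − (109445540 − 74958000) / 3362 = 3030 m.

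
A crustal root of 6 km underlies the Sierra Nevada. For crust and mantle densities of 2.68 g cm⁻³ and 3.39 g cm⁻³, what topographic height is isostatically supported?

Isostatic balance requires: ρ_c h = (ρ_m − ρ_c) r.
h = r (ρ_m − ρ_c) / ρ_c = 6 km × (3.39 − 2.68) / 2.68 = 1.59 km.

1.59 km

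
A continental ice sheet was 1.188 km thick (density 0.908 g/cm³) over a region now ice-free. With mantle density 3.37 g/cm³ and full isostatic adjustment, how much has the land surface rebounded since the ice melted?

Removing the load lets mantle flow back in; uplift u satisfies ρ_ice t = ρ_m u.
u = t ρ_ice/ρ_m = 1.188 km × 0.908/3.37 = 0.32 km.

0.32 km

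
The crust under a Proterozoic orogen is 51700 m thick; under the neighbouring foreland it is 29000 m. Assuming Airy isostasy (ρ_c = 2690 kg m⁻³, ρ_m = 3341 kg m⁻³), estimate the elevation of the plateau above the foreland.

Excess crust Δ = 51700 m − 29000 m = 22700 m, split between elevation h and root r with h + r = Δ.
Airy balance ρ_c h = (ρ_m − ρ_c) r gives r = h ρ_c/(ρ_m − ρ_c), so h (1 + ρ_c/(ρ_m − ρ_c)) = Δ, i.e. h = Δ (ρ_m − ρ_c)/ρ_m.
h = 22700 m × 651/3341 = 4420 m.

4420 m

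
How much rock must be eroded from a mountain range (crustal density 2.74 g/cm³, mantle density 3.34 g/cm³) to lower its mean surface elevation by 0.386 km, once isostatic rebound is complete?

Net drop Δ = e − u = e − e ρ_c/ρ_m = e (ρ_m − ρ_c)/ρ_m.
e = Δ ρ_m/(ρ_m − ρ_c) = 0.386 km × 3.34/0.6 = 2.15 km.

2.15 km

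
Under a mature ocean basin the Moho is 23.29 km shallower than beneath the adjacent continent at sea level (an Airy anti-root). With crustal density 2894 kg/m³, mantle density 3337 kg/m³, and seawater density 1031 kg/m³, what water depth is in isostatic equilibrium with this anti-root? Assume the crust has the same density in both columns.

5.54 km

Replacing a thickness d of crust by seawater at the top must be balanced by replacing crust with mantle at the base: d (ρ_c − ρ_w) = a (ρ_m − ρ_c).
d = a (ρ_m − ρ_c)/(ρ_c − ρ_w) = 23.29 km × 443/1863 = 5.54 km.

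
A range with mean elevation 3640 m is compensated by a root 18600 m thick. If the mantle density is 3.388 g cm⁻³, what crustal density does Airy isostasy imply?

2.83 g cm⁻³

ρ_c h = (ρ_m − ρ_c) r → ρ_c (h + r) = ρ_m r → ρ_c = ρ_m r / (h + r).
ρ_c = 3.388 × 18600 m / (3640 m + 18600 m) = 2.83 g cm⁻³.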